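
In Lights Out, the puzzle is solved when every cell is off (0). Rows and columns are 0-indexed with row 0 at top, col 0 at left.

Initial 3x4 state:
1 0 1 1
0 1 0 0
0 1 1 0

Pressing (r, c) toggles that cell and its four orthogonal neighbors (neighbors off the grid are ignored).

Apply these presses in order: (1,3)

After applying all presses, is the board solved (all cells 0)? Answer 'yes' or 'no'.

Answer: no

Derivation:
After press 1 at (1,3):
1 0 1 0
0 1 1 1
0 1 1 1

Lights still on: 8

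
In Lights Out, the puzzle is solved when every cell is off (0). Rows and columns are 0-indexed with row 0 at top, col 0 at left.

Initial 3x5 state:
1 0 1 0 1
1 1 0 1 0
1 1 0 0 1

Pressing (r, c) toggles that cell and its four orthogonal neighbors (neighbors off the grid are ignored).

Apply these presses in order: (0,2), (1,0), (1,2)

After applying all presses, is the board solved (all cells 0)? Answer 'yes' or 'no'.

After press 1 at (0,2):
1 1 0 1 1
1 1 1 1 0
1 1 0 0 1

After press 2 at (1,0):
0 1 0 1 1
0 0 1 1 0
0 1 0 0 1

After press 3 at (1,2):
0 1 1 1 1
0 1 0 0 0
0 1 1 0 1

Lights still on: 8

Answer: no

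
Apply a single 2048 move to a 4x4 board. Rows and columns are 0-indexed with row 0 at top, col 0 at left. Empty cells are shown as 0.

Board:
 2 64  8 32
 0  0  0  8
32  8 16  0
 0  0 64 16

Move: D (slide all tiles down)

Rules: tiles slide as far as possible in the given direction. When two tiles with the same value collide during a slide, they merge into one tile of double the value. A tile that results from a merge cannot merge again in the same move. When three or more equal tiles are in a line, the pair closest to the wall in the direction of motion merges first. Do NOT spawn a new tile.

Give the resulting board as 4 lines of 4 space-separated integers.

Slide down:
col 0: [2, 0, 32, 0] -> [0, 0, 2, 32]
col 1: [64, 0, 8, 0] -> [0, 0, 64, 8]
col 2: [8, 0, 16, 64] -> [0, 8, 16, 64]
col 3: [32, 8, 0, 16] -> [0, 32, 8, 16]

Answer:  0  0  0  0
 0  0  8 32
 2 64 16  8
32  8 64 16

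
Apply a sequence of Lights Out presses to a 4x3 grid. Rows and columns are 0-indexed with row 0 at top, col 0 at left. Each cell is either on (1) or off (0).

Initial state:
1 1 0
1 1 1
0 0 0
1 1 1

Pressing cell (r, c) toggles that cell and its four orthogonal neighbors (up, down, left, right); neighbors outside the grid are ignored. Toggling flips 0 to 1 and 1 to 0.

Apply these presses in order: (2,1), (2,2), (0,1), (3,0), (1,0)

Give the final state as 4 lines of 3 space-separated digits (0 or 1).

Answer: 1 0 1
0 0 0
1 0 0
0 1 0

Derivation:
After press 1 at (2,1):
1 1 0
1 0 1
1 1 1
1 0 1

After press 2 at (2,2):
1 1 0
1 0 0
1 0 0
1 0 0

After press 3 at (0,1):
0 0 1
1 1 0
1 0 0
1 0 0

After press 4 at (3,0):
0 0 1
1 1 0
0 0 0
0 1 0

After press 5 at (1,0):
1 0 1
0 0 0
1 0 0
0 1 0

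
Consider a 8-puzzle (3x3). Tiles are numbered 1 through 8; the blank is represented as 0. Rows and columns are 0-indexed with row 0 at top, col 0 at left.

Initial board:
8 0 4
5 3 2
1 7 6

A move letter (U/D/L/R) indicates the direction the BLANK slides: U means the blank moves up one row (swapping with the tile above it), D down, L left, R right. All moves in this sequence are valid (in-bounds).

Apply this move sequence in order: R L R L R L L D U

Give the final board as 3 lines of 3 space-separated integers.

Answer: 0 8 4
5 3 2
1 7 6

Derivation:
After move 1 (R):
8 4 0
5 3 2
1 7 6

After move 2 (L):
8 0 4
5 3 2
1 7 6

After move 3 (R):
8 4 0
5 3 2
1 7 6

After move 4 (L):
8 0 4
5 3 2
1 7 6

After move 5 (R):
8 4 0
5 3 2
1 7 6

After move 6 (L):
8 0 4
5 3 2
1 7 6

After move 7 (L):
0 8 4
5 3 2
1 7 6

After move 8 (D):
5 8 4
0 3 2
1 7 6

After move 9 (U):
0 8 4
5 3 2
1 7 6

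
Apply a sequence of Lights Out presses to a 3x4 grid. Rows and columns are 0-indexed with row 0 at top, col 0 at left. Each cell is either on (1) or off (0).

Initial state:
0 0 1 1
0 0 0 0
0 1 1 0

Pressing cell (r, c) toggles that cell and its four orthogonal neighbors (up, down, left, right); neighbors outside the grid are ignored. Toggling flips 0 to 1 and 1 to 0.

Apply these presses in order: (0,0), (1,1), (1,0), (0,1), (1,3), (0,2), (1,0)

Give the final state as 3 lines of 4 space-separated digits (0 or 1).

Answer: 0 0 1 1
0 0 1 1
0 0 1 1

Derivation:
After press 1 at (0,0):
1 1 1 1
1 0 0 0
0 1 1 0

After press 2 at (1,1):
1 0 1 1
0 1 1 0
0 0 1 0

After press 3 at (1,0):
0 0 1 1
1 0 1 0
1 0 1 0

After press 4 at (0,1):
1 1 0 1
1 1 1 0
1 0 1 0

After press 5 at (1,3):
1 1 0 0
1 1 0 1
1 0 1 1

After press 6 at (0,2):
1 0 1 1
1 1 1 1
1 0 1 1

After press 7 at (1,0):
0 0 1 1
0 0 1 1
0 0 1 1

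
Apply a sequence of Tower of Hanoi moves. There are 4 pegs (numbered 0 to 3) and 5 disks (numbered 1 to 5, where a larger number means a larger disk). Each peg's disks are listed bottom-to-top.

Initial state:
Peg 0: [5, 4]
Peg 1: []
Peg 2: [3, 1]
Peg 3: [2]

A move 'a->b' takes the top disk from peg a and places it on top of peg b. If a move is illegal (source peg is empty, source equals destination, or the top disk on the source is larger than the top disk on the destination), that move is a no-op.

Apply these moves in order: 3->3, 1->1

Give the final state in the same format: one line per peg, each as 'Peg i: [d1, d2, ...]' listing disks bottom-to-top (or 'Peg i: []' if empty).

After move 1 (3->3):
Peg 0: [5, 4]
Peg 1: []
Peg 2: [3, 1]
Peg 3: [2]

After move 2 (1->1):
Peg 0: [5, 4]
Peg 1: []
Peg 2: [3, 1]
Peg 3: [2]

Answer: Peg 0: [5, 4]
Peg 1: []
Peg 2: [3, 1]
Peg 3: [2]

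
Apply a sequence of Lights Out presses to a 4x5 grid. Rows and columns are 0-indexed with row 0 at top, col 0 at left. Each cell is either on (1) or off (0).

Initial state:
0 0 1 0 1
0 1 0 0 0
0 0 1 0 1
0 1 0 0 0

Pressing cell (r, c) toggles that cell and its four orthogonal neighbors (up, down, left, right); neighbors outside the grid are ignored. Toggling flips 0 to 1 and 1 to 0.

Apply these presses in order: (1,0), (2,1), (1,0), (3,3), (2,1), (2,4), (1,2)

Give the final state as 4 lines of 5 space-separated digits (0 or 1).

After press 1 at (1,0):
1 0 1 0 1
1 0 0 0 0
1 0 1 0 1
0 1 0 0 0

After press 2 at (2,1):
1 0 1 0 1
1 1 0 0 0
0 1 0 0 1
0 0 0 0 0

After press 3 at (1,0):
0 0 1 0 1
0 0 0 0 0
1 1 0 0 1
0 0 0 0 0

After press 4 at (3,3):
0 0 1 0 1
0 0 0 0 0
1 1 0 1 1
0 0 1 1 1

After press 5 at (2,1):
0 0 1 0 1
0 1 0 0 0
0 0 1 1 1
0 1 1 1 1

After press 6 at (2,4):
0 0 1 0 1
0 1 0 0 1
0 0 1 0 0
0 1 1 1 0

After press 7 at (1,2):
0 0 0 0 1
0 0 1 1 1
0 0 0 0 0
0 1 1 1 0

Answer: 0 0 0 0 1
0 0 1 1 1
0 0 0 0 0
0 1 1 1 0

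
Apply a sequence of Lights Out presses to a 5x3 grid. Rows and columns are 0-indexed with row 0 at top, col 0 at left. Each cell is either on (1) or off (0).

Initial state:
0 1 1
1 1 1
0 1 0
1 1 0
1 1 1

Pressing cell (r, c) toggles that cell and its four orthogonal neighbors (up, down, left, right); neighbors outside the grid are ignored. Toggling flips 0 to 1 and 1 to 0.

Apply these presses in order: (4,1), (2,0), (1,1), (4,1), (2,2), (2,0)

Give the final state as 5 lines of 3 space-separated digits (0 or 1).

Answer: 0 0 1
0 0 1
0 1 1
1 1 1
1 1 1

Derivation:
After press 1 at (4,1):
0 1 1
1 1 1
0 1 0
1 0 0
0 0 0

After press 2 at (2,0):
0 1 1
0 1 1
1 0 0
0 0 0
0 0 0

After press 3 at (1,1):
0 0 1
1 0 0
1 1 0
0 0 0
0 0 0

After press 4 at (4,1):
0 0 1
1 0 0
1 1 0
0 1 0
1 1 1

After press 5 at (2,2):
0 0 1
1 0 1
1 0 1
0 1 1
1 1 1

After press 6 at (2,0):
0 0 1
0 0 1
0 1 1
1 1 1
1 1 1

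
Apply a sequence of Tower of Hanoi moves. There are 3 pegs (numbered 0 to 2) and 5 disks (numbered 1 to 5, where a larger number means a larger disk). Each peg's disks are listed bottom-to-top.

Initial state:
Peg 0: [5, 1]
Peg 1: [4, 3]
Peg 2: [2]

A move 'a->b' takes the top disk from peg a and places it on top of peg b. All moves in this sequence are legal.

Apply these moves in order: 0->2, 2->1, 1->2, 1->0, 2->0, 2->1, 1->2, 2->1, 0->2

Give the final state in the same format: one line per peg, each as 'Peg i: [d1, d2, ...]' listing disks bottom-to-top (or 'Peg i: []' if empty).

After move 1 (0->2):
Peg 0: [5]
Peg 1: [4, 3]
Peg 2: [2, 1]

After move 2 (2->1):
Peg 0: [5]
Peg 1: [4, 3, 1]
Peg 2: [2]

After move 3 (1->2):
Peg 0: [5]
Peg 1: [4, 3]
Peg 2: [2, 1]

After move 4 (1->0):
Peg 0: [5, 3]
Peg 1: [4]
Peg 2: [2, 1]

After move 5 (2->0):
Peg 0: [5, 3, 1]
Peg 1: [4]
Peg 2: [2]

After move 6 (2->1):
Peg 0: [5, 3, 1]
Peg 1: [4, 2]
Peg 2: []

After move 7 (1->2):
Peg 0: [5, 3, 1]
Peg 1: [4]
Peg 2: [2]

After move 8 (2->1):
Peg 0: [5, 3, 1]
Peg 1: [4, 2]
Peg 2: []

After move 9 (0->2):
Peg 0: [5, 3]
Peg 1: [4, 2]
Peg 2: [1]

Answer: Peg 0: [5, 3]
Peg 1: [4, 2]
Peg 2: [1]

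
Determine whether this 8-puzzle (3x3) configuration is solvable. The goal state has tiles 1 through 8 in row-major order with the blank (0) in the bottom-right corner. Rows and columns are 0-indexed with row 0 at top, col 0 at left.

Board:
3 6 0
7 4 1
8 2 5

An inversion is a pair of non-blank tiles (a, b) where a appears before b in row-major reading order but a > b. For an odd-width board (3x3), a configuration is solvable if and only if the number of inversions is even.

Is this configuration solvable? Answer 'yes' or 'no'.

Inversions (pairs i<j in row-major order where tile[i] > tile[j] > 0): 14
14 is even, so the puzzle is solvable.

Answer: yes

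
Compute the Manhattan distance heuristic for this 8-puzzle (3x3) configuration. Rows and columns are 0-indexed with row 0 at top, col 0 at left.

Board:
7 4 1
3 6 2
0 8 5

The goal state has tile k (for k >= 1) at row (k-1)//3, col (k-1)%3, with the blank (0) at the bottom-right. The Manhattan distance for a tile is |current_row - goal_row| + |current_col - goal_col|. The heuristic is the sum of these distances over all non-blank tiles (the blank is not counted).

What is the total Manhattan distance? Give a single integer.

Answer: 14

Derivation:
Tile 7: (0,0)->(2,0) = 2
Tile 4: (0,1)->(1,0) = 2
Tile 1: (0,2)->(0,0) = 2
Tile 3: (1,0)->(0,2) = 3
Tile 6: (1,1)->(1,2) = 1
Tile 2: (1,2)->(0,1) = 2
Tile 8: (2,1)->(2,1) = 0
Tile 5: (2,2)->(1,1) = 2
Sum: 2 + 2 + 2 + 3 + 1 + 2 + 0 + 2 = 14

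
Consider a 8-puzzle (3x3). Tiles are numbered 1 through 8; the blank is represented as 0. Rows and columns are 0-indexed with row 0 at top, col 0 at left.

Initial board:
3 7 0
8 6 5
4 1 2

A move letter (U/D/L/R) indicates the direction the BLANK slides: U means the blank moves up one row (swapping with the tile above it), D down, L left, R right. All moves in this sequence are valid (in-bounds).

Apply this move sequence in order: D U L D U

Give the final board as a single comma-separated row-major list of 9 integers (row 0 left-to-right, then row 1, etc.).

Answer: 3, 0, 7, 8, 6, 5, 4, 1, 2

Derivation:
After move 1 (D):
3 7 5
8 6 0
4 1 2

After move 2 (U):
3 7 0
8 6 5
4 1 2

After move 3 (L):
3 0 7
8 6 5
4 1 2

After move 4 (D):
3 6 7
8 0 5
4 1 2

After move 5 (U):
3 0 7
8 6 5
4 1 2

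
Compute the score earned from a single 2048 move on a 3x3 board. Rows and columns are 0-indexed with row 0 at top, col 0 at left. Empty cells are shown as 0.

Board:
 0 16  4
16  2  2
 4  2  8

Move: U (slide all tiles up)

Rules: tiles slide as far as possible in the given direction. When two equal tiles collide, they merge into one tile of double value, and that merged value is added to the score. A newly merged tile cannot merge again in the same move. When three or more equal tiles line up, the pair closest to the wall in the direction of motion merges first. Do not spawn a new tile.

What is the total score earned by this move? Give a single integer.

Slide up:
col 0: [0, 16, 4] -> [16, 4, 0]  score +0 (running 0)
col 1: [16, 2, 2] -> [16, 4, 0]  score +4 (running 4)
col 2: [4, 2, 8] -> [4, 2, 8]  score +0 (running 4)
Board after move:
16 16  4
 4  4  2
 0  0  8

Answer: 4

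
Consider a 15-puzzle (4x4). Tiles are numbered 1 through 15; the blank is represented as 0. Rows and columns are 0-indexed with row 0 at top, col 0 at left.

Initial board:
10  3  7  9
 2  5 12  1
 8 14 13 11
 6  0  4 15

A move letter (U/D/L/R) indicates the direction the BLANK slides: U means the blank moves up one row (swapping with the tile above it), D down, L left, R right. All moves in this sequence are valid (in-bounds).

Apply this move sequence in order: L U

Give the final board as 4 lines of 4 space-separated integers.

After move 1 (L):
10  3  7  9
 2  5 12  1
 8 14 13 11
 0  6  4 15

After move 2 (U):
10  3  7  9
 2  5 12  1
 0 14 13 11
 8  6  4 15

Answer: 10  3  7  9
 2  5 12  1
 0 14 13 11
 8  6  4 15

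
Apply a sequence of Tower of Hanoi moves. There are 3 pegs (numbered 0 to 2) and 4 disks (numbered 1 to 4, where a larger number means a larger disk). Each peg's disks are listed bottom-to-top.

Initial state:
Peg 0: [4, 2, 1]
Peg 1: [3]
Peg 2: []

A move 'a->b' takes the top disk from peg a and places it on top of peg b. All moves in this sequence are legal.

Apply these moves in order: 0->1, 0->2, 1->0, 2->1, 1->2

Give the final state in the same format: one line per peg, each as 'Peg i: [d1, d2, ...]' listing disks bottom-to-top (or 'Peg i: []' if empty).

Answer: Peg 0: [4, 1]
Peg 1: [3]
Peg 2: [2]

Derivation:
After move 1 (0->1):
Peg 0: [4, 2]
Peg 1: [3, 1]
Peg 2: []

After move 2 (0->2):
Peg 0: [4]
Peg 1: [3, 1]
Peg 2: [2]

After move 3 (1->0):
Peg 0: [4, 1]
Peg 1: [3]
Peg 2: [2]

After move 4 (2->1):
Peg 0: [4, 1]
Peg 1: [3, 2]
Peg 2: []

After move 5 (1->2):
Peg 0: [4, 1]
Peg 1: [3]
Peg 2: [2]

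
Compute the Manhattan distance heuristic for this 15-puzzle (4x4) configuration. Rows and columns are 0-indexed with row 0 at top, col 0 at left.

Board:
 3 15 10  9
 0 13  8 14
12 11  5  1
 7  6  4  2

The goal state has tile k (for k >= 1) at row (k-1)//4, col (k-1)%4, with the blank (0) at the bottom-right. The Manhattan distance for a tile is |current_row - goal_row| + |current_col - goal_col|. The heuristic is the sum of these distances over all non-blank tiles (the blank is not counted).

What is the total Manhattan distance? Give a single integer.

Tile 3: at (0,0), goal (0,2), distance |0-0|+|0-2| = 2
Tile 15: at (0,1), goal (3,2), distance |0-3|+|1-2| = 4
Tile 10: at (0,2), goal (2,1), distance |0-2|+|2-1| = 3
Tile 9: at (0,3), goal (2,0), distance |0-2|+|3-0| = 5
Tile 13: at (1,1), goal (3,0), distance |1-3|+|1-0| = 3
Tile 8: at (1,2), goal (1,3), distance |1-1|+|2-3| = 1
Tile 14: at (1,3), goal (3,1), distance |1-3|+|3-1| = 4
Tile 12: at (2,0), goal (2,3), distance |2-2|+|0-3| = 3
Tile 11: at (2,1), goal (2,2), distance |2-2|+|1-2| = 1
Tile 5: at (2,2), goal (1,0), distance |2-1|+|2-0| = 3
Tile 1: at (2,3), goal (0,0), distance |2-0|+|3-0| = 5
Tile 7: at (3,0), goal (1,2), distance |3-1|+|0-2| = 4
Tile 6: at (3,1), goal (1,1), distance |3-1|+|1-1| = 2
Tile 4: at (3,2), goal (0,3), distance |3-0|+|2-3| = 4
Tile 2: at (3,3), goal (0,1), distance |3-0|+|3-1| = 5
Sum: 2 + 4 + 3 + 5 + 3 + 1 + 4 + 3 + 1 + 3 + 5 + 4 + 2 + 4 + 5 = 49

Answer: 49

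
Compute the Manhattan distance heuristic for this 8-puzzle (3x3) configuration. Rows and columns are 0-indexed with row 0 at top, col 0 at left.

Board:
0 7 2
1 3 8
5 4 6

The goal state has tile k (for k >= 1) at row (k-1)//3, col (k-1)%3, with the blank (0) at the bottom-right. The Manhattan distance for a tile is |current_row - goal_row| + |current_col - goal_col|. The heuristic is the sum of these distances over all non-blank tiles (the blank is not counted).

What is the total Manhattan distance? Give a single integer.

Tile 7: (0,1)->(2,0) = 3
Tile 2: (0,2)->(0,1) = 1
Tile 1: (1,0)->(0,0) = 1
Tile 3: (1,1)->(0,2) = 2
Tile 8: (1,2)->(2,1) = 2
Tile 5: (2,0)->(1,1) = 2
Tile 4: (2,1)->(1,0) = 2
Tile 6: (2,2)->(1,2) = 1
Sum: 3 + 1 + 1 + 2 + 2 + 2 + 2 + 1 = 14

Answer: 14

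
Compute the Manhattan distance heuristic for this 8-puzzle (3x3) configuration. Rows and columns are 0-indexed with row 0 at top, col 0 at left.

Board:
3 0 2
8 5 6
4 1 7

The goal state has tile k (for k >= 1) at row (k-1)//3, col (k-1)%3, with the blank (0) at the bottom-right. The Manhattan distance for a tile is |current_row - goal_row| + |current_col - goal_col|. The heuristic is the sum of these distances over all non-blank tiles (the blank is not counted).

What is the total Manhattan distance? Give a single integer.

Tile 3: at (0,0), goal (0,2), distance |0-0|+|0-2| = 2
Tile 2: at (0,2), goal (0,1), distance |0-0|+|2-1| = 1
Tile 8: at (1,0), goal (2,1), distance |1-2|+|0-1| = 2
Tile 5: at (1,1), goal (1,1), distance |1-1|+|1-1| = 0
Tile 6: at (1,2), goal (1,2), distance |1-1|+|2-2| = 0
Tile 4: at (2,0), goal (1,0), distance |2-1|+|0-0| = 1
Tile 1: at (2,1), goal (0,0), distance |2-0|+|1-0| = 3
Tile 7: at (2,2), goal (2,0), distance |2-2|+|2-0| = 2
Sum: 2 + 1 + 2 + 0 + 0 + 1 + 3 + 2 = 11

Answer: 11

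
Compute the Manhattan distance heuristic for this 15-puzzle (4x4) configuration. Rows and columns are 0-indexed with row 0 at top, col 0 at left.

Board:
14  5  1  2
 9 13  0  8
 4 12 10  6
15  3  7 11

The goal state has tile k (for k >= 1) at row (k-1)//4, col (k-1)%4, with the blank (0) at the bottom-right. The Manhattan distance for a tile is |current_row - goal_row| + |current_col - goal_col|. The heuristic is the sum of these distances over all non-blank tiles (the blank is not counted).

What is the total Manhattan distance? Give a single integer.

Tile 14: (0,0)->(3,1) = 4
Tile 5: (0,1)->(1,0) = 2
Tile 1: (0,2)->(0,0) = 2
Tile 2: (0,3)->(0,1) = 2
Tile 9: (1,0)->(2,0) = 1
Tile 13: (1,1)->(3,0) = 3
Tile 8: (1,3)->(1,3) = 0
Tile 4: (2,0)->(0,3) = 5
Tile 12: (2,1)->(2,3) = 2
Tile 10: (2,2)->(2,1) = 1
Tile 6: (2,3)->(1,1) = 3
Tile 15: (3,0)->(3,2) = 2
Tile 3: (3,1)->(0,2) = 4
Tile 7: (3,2)->(1,2) = 2
Tile 11: (3,3)->(2,2) = 2
Sum: 4 + 2 + 2 + 2 + 1 + 3 + 0 + 5 + 2 + 1 + 3 + 2 + 4 + 2 + 2 = 35

Answer: 35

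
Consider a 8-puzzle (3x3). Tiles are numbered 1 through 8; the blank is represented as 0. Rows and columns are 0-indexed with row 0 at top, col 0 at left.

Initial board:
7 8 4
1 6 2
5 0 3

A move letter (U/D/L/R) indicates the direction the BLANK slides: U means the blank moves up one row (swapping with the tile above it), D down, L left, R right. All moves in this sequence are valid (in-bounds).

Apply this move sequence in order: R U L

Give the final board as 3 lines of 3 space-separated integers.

Answer: 7 8 4
1 0 6
5 3 2

Derivation:
After move 1 (R):
7 8 4
1 6 2
5 3 0

After move 2 (U):
7 8 4
1 6 0
5 3 2

After move 3 (L):
7 8 4
1 0 6
5 3 2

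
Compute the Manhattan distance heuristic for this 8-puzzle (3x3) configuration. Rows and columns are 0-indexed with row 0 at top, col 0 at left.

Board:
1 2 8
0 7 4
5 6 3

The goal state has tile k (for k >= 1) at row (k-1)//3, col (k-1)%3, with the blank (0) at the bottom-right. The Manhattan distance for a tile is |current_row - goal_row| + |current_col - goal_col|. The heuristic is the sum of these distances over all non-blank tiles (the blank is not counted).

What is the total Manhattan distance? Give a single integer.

Answer: 13

Derivation:
Tile 1: (0,0)->(0,0) = 0
Tile 2: (0,1)->(0,1) = 0
Tile 8: (0,2)->(2,1) = 3
Tile 7: (1,1)->(2,0) = 2
Tile 4: (1,2)->(1,0) = 2
Tile 5: (2,0)->(1,1) = 2
Tile 6: (2,1)->(1,2) = 2
Tile 3: (2,2)->(0,2) = 2
Sum: 0 + 0 + 3 + 2 + 2 + 2 + 2 + 2 = 13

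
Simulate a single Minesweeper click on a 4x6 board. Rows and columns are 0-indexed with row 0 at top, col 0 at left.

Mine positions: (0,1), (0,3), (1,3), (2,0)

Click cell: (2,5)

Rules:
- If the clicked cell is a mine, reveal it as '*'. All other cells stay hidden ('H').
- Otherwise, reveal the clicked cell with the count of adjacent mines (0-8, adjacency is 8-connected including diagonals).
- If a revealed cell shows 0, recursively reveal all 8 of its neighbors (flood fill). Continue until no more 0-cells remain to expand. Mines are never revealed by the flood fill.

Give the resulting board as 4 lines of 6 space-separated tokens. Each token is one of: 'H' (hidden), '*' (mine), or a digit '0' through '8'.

H H H H 2 0
H H H H 2 0
H 1 1 1 1 0
H 1 0 0 0 0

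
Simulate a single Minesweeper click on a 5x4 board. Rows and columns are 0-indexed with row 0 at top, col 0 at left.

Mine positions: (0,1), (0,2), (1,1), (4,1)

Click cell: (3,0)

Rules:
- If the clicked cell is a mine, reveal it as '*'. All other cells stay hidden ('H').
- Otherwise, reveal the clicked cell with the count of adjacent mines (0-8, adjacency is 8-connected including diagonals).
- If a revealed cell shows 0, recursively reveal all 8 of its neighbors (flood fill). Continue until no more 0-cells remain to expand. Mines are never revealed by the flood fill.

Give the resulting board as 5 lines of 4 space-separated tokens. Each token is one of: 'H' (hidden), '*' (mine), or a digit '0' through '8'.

H H H H
H H H H
H H H H
1 H H H
H H H H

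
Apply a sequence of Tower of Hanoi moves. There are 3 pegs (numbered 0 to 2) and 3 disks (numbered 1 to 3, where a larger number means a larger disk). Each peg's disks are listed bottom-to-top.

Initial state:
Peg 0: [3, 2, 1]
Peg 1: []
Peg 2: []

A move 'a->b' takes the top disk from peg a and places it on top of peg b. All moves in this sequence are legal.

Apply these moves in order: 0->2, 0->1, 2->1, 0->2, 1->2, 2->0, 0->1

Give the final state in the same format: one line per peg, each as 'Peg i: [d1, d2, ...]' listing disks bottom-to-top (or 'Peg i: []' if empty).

Answer: Peg 0: []
Peg 1: [2, 1]
Peg 2: [3]

Derivation:
After move 1 (0->2):
Peg 0: [3, 2]
Peg 1: []
Peg 2: [1]

After move 2 (0->1):
Peg 0: [3]
Peg 1: [2]
Peg 2: [1]

After move 3 (2->1):
Peg 0: [3]
Peg 1: [2, 1]
Peg 2: []

After move 4 (0->2):
Peg 0: []
Peg 1: [2, 1]
Peg 2: [3]

After move 5 (1->2):
Peg 0: []
Peg 1: [2]
Peg 2: [3, 1]

After move 6 (2->0):
Peg 0: [1]
Peg 1: [2]
Peg 2: [3]

After move 7 (0->1):
Peg 0: []
Peg 1: [2, 1]
Peg 2: [3]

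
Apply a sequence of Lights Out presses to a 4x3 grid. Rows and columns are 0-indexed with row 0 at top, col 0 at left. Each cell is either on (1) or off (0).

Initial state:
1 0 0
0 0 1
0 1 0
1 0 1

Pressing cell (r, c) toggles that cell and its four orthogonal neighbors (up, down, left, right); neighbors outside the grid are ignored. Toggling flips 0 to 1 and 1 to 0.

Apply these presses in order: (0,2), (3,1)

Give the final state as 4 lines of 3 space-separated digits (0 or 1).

Answer: 1 1 1
0 0 0
0 0 0
0 1 0

Derivation:
After press 1 at (0,2):
1 1 1
0 0 0
0 1 0
1 0 1

After press 2 at (3,1):
1 1 1
0 0 0
0 0 0
0 1 0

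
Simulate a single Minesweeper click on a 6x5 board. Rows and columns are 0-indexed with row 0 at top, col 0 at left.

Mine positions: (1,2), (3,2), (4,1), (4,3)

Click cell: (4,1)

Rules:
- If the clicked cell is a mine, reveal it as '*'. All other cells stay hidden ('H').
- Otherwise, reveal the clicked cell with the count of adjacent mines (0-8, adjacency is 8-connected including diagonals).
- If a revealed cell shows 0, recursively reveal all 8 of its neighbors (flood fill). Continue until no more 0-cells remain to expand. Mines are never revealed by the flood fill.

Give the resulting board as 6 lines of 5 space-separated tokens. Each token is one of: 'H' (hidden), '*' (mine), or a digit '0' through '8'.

H H H H H
H H H H H
H H H H H
H H H H H
H * H H H
H H H H H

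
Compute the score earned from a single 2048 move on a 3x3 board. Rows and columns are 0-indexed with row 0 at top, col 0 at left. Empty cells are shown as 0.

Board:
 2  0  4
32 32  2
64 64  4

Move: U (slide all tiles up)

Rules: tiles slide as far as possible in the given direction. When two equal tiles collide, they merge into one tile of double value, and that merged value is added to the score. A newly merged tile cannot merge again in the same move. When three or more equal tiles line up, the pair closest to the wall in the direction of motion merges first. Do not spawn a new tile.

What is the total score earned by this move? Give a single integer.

Answer: 0

Derivation:
Slide up:
col 0: [2, 32, 64] -> [2, 32, 64]  score +0 (running 0)
col 1: [0, 32, 64] -> [32, 64, 0]  score +0 (running 0)
col 2: [4, 2, 4] -> [4, 2, 4]  score +0 (running 0)
Board after move:
 2 32  4
32 64  2
64  0  4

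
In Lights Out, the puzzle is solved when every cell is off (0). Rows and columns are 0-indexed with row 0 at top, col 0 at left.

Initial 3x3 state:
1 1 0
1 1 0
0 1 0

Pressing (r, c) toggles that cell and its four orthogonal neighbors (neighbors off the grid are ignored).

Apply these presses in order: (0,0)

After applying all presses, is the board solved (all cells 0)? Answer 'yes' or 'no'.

Answer: no

Derivation:
After press 1 at (0,0):
0 0 0
0 1 0
0 1 0

Lights still on: 2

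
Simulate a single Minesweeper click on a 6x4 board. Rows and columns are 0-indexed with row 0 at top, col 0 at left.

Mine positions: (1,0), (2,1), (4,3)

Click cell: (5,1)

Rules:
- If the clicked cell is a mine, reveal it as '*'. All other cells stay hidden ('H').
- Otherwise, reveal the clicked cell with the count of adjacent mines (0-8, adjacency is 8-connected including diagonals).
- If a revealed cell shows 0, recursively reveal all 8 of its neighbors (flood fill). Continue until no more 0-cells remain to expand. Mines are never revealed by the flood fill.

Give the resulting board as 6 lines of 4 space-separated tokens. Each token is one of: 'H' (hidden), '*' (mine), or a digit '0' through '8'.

H H H H
H H H H
H H H H
1 1 2 H
0 0 1 H
0 0 1 H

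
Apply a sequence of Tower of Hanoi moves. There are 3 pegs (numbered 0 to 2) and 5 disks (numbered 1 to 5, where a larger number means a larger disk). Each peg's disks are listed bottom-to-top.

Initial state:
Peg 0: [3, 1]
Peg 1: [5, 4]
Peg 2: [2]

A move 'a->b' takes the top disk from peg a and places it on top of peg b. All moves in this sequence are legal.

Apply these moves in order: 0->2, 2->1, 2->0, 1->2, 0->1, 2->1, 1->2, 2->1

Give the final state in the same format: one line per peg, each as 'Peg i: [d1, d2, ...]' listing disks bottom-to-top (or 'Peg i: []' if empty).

Answer: Peg 0: [3]
Peg 1: [5, 4, 2, 1]
Peg 2: []

Derivation:
After move 1 (0->2):
Peg 0: [3]
Peg 1: [5, 4]
Peg 2: [2, 1]

After move 2 (2->1):
Peg 0: [3]
Peg 1: [5, 4, 1]
Peg 2: [2]

After move 3 (2->0):
Peg 0: [3, 2]
Peg 1: [5, 4, 1]
Peg 2: []

After move 4 (1->2):
Peg 0: [3, 2]
Peg 1: [5, 4]
Peg 2: [1]

After move 5 (0->1):
Peg 0: [3]
Peg 1: [5, 4, 2]
Peg 2: [1]

After move 6 (2->1):
Peg 0: [3]
Peg 1: [5, 4, 2, 1]
Peg 2: []

After move 7 (1->2):
Peg 0: [3]
Peg 1: [5, 4, 2]
Peg 2: [1]

After move 8 (2->1):
Peg 0: [3]
Peg 1: [5, 4, 2, 1]
Peg 2: []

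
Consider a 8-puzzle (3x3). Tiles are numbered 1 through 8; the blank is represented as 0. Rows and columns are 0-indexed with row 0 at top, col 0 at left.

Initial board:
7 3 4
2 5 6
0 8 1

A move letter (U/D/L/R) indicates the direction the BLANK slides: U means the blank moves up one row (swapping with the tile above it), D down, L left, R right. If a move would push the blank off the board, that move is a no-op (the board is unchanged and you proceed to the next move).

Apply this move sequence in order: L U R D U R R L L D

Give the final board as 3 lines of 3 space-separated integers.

Answer: 7 3 4
2 5 6
0 8 1

Derivation:
After move 1 (L):
7 3 4
2 5 6
0 8 1

After move 2 (U):
7 3 4
0 5 6
2 8 1

After move 3 (R):
7 3 4
5 0 6
2 8 1

After move 4 (D):
7 3 4
5 8 6
2 0 1

After move 5 (U):
7 3 4
5 0 6
2 8 1

After move 6 (R):
7 3 4
5 6 0
2 8 1

After move 7 (R):
7 3 4
5 6 0
2 8 1

After move 8 (L):
7 3 4
5 0 6
2 8 1

After move 9 (L):
7 3 4
0 5 6
2 8 1

After move 10 (D):
7 3 4
2 5 6
0 8 1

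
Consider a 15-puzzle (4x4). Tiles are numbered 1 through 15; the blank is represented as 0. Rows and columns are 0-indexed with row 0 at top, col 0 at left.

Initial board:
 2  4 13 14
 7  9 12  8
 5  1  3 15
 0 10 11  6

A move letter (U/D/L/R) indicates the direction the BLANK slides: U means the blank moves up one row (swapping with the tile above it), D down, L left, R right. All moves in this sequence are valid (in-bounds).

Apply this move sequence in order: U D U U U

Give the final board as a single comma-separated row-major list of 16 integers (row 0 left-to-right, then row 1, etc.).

Answer: 0, 4, 13, 14, 2, 9, 12, 8, 7, 1, 3, 15, 5, 10, 11, 6

Derivation:
After move 1 (U):
 2  4 13 14
 7  9 12  8
 0  1  3 15
 5 10 11  6

After move 2 (D):
 2  4 13 14
 7  9 12  8
 5  1  3 15
 0 10 11  6

After move 3 (U):
 2  4 13 14
 7  9 12  8
 0  1  3 15
 5 10 11  6

After move 4 (U):
 2  4 13 14
 0  9 12  8
 7  1  3 15
 5 10 11  6

After move 5 (U):
 0  4 13 14
 2  9 12  8
 7  1  3 15
 5 10 11  6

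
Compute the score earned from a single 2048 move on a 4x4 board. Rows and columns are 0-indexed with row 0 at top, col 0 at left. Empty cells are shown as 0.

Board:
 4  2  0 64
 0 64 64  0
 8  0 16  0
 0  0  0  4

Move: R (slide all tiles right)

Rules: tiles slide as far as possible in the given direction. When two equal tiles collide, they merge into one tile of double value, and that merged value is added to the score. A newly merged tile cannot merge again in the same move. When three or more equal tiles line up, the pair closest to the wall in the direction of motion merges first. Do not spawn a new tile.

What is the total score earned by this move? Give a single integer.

Slide right:
row 0: [4, 2, 0, 64] -> [0, 4, 2, 64]  score +0 (running 0)
row 1: [0, 64, 64, 0] -> [0, 0, 0, 128]  score +128 (running 128)
row 2: [8, 0, 16, 0] -> [0, 0, 8, 16]  score +0 (running 128)
row 3: [0, 0, 0, 4] -> [0, 0, 0, 4]  score +0 (running 128)
Board after move:
  0   4   2  64
  0   0   0 128
  0   0   8  16
  0   0   0   4

Answer: 128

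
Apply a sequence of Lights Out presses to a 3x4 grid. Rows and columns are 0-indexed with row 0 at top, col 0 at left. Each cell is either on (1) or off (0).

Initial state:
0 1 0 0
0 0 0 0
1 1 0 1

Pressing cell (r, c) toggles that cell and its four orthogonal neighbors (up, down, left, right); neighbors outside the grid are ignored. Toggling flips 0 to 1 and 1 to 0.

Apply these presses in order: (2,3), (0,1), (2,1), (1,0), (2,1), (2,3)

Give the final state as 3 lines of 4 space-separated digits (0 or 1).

After press 1 at (2,3):
0 1 0 0
0 0 0 1
1 1 1 0

After press 2 at (0,1):
1 0 1 0
0 1 0 1
1 1 1 0

After press 3 at (2,1):
1 0 1 0
0 0 0 1
0 0 0 0

After press 4 at (1,0):
0 0 1 0
1 1 0 1
1 0 0 0

After press 5 at (2,1):
0 0 1 0
1 0 0 1
0 1 1 0

After press 6 at (2,3):
0 0 1 0
1 0 0 0
0 1 0 1

Answer: 0 0 1 0
1 0 0 0
0 1 0 1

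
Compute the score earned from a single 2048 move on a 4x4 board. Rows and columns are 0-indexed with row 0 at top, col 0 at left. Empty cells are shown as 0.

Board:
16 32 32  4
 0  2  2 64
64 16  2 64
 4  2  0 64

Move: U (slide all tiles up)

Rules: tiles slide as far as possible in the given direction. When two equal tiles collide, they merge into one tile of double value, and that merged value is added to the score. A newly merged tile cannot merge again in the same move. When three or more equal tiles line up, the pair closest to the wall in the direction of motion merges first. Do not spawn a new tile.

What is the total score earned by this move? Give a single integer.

Answer: 132

Derivation:
Slide up:
col 0: [16, 0, 64, 4] -> [16, 64, 4, 0]  score +0 (running 0)
col 1: [32, 2, 16, 2] -> [32, 2, 16, 2]  score +0 (running 0)
col 2: [32, 2, 2, 0] -> [32, 4, 0, 0]  score +4 (running 4)
col 3: [4, 64, 64, 64] -> [4, 128, 64, 0]  score +128 (running 132)
Board after move:
 16  32  32   4
 64   2   4 128
  4  16   0  64
  0   2   0   0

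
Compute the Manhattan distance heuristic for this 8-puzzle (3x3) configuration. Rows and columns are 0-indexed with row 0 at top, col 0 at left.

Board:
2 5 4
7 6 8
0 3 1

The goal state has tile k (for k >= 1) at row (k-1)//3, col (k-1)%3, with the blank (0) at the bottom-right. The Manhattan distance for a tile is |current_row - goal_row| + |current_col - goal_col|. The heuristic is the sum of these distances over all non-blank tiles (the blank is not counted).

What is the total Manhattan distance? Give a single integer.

Tile 2: (0,0)->(0,1) = 1
Tile 5: (0,1)->(1,1) = 1
Tile 4: (0,2)->(1,0) = 3
Tile 7: (1,0)->(2,0) = 1
Tile 6: (1,1)->(1,2) = 1
Tile 8: (1,2)->(2,1) = 2
Tile 3: (2,1)->(0,2) = 3
Tile 1: (2,2)->(0,0) = 4
Sum: 1 + 1 + 3 + 1 + 1 + 2 + 3 + 4 = 16

Answer: 16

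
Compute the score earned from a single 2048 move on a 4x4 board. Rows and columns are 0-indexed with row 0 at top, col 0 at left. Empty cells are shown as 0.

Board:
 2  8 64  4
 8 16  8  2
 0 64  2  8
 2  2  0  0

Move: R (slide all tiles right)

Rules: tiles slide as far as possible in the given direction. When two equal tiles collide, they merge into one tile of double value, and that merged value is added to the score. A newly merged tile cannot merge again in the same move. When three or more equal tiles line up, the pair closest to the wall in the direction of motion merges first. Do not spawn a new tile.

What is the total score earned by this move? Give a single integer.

Slide right:
row 0: [2, 8, 64, 4] -> [2, 8, 64, 4]  score +0 (running 0)
row 1: [8, 16, 8, 2] -> [8, 16, 8, 2]  score +0 (running 0)
row 2: [0, 64, 2, 8] -> [0, 64, 2, 8]  score +0 (running 0)
row 3: [2, 2, 0, 0] -> [0, 0, 0, 4]  score +4 (running 4)
Board after move:
 2  8 64  4
 8 16  8  2
 0 64  2  8
 0  0  0  4

Answer: 4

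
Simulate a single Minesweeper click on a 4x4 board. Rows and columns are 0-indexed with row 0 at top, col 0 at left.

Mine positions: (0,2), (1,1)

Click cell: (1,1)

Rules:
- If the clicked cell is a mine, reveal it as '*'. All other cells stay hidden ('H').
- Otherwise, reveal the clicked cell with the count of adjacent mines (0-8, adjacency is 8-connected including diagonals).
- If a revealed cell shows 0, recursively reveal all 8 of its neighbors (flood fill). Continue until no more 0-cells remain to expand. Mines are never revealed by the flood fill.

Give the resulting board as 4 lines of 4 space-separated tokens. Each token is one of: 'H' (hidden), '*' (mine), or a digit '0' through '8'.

H H H H
H * H H
H H H H
H H H H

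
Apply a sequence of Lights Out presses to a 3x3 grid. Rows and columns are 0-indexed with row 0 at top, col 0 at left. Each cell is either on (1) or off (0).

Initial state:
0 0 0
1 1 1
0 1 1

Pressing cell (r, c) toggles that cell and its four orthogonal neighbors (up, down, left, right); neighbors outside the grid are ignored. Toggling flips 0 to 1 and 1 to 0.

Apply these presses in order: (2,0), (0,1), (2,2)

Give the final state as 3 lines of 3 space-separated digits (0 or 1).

After press 1 at (2,0):
0 0 0
0 1 1
1 0 1

After press 2 at (0,1):
1 1 1
0 0 1
1 0 1

After press 3 at (2,2):
1 1 1
0 0 0
1 1 0

Answer: 1 1 1
0 0 0
1 1 0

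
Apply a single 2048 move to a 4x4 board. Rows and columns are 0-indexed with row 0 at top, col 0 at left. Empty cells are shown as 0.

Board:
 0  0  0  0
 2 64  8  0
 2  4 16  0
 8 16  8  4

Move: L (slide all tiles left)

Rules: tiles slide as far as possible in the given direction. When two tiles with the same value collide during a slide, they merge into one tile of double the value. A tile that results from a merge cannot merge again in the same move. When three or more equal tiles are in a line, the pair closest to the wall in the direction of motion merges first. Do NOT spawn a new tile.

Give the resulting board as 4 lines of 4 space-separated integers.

Slide left:
row 0: [0, 0, 0, 0] -> [0, 0, 0, 0]
row 1: [2, 64, 8, 0] -> [2, 64, 8, 0]
row 2: [2, 4, 16, 0] -> [2, 4, 16, 0]
row 3: [8, 16, 8, 4] -> [8, 16, 8, 4]

Answer:  0  0  0  0
 2 64  8  0
 2  4 16  0
 8 16  8  4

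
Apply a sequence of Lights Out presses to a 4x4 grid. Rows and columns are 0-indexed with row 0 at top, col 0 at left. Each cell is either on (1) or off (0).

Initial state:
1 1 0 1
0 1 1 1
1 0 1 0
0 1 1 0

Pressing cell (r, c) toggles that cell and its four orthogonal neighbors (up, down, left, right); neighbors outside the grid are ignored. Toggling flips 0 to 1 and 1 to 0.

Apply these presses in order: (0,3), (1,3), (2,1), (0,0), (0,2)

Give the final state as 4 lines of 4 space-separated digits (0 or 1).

After press 1 at (0,3):
1 1 1 0
0 1 1 0
1 0 1 0
0 1 1 0

After press 2 at (1,3):
1 1 1 1
0 1 0 1
1 0 1 1
0 1 1 0

After press 3 at (2,1):
1 1 1 1
0 0 0 1
0 1 0 1
0 0 1 0

After press 4 at (0,0):
0 0 1 1
1 0 0 1
0 1 0 1
0 0 1 0

After press 5 at (0,2):
0 1 0 0
1 0 1 1
0 1 0 1
0 0 1 0

Answer: 0 1 0 0
1 0 1 1
0 1 0 1
0 0 1 0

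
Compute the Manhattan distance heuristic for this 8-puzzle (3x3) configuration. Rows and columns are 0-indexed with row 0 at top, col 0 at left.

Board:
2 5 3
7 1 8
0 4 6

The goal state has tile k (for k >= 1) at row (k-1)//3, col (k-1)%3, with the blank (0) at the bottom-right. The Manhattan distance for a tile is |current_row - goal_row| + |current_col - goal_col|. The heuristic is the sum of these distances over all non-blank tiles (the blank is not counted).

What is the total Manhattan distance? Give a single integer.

Answer: 10

Derivation:
Tile 2: at (0,0), goal (0,1), distance |0-0|+|0-1| = 1
Tile 5: at (0,1), goal (1,1), distance |0-1|+|1-1| = 1
Tile 3: at (0,2), goal (0,2), distance |0-0|+|2-2| = 0
Tile 7: at (1,0), goal (2,0), distance |1-2|+|0-0| = 1
Tile 1: at (1,1), goal (0,0), distance |1-0|+|1-0| = 2
Tile 8: at (1,2), goal (2,1), distance |1-2|+|2-1| = 2
Tile 4: at (2,1), goal (1,0), distance |2-1|+|1-0| = 2
Tile 6: at (2,2), goal (1,2), distance |2-1|+|2-2| = 1
Sum: 1 + 1 + 0 + 1 + 2 + 2 + 2 + 1 = 10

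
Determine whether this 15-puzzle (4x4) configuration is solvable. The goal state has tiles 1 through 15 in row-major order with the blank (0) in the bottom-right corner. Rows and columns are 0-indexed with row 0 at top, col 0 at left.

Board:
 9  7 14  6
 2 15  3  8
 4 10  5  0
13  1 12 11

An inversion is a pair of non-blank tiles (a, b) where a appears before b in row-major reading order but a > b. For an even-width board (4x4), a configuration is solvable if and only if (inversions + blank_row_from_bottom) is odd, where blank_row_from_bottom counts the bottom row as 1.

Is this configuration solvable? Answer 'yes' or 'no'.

Inversions: 52
Blank is in row 2 (0-indexed from top), which is row 2 counting from the bottom (bottom = 1).
52 + 2 = 54, which is even, so the puzzle is not solvable.

Answer: no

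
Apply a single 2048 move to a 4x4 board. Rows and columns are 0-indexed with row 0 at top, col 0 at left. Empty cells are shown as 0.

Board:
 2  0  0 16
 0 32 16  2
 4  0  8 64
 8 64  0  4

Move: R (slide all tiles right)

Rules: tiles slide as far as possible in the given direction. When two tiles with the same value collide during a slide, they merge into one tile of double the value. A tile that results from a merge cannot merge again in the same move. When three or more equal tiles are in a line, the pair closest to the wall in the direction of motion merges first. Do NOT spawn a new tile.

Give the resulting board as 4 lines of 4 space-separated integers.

Slide right:
row 0: [2, 0, 0, 16] -> [0, 0, 2, 16]
row 1: [0, 32, 16, 2] -> [0, 32, 16, 2]
row 2: [4, 0, 8, 64] -> [0, 4, 8, 64]
row 3: [8, 64, 0, 4] -> [0, 8, 64, 4]

Answer:  0  0  2 16
 0 32 16  2
 0  4  8 64
 0  8 64  4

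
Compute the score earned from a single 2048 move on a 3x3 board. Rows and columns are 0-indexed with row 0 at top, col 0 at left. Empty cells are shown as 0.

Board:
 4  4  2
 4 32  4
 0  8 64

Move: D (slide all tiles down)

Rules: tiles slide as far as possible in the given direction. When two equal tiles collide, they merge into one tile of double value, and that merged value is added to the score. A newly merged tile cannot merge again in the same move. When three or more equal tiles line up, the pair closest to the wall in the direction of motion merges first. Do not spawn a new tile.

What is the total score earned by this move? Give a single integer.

Slide down:
col 0: [4, 4, 0] -> [0, 0, 8]  score +8 (running 8)
col 1: [4, 32, 8] -> [4, 32, 8]  score +0 (running 8)
col 2: [2, 4, 64] -> [2, 4, 64]  score +0 (running 8)
Board after move:
 0  4  2
 0 32  4
 8  8 64

Answer: 8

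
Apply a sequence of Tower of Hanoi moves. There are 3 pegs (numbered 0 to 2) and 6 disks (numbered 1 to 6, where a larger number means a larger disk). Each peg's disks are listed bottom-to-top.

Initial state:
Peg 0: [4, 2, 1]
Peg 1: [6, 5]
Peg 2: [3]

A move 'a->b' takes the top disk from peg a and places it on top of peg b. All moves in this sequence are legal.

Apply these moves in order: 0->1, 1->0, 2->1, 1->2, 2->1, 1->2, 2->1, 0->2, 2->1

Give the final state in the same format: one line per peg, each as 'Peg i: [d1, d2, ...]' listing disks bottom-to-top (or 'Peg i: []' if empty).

Answer: Peg 0: [4, 2]
Peg 1: [6, 5, 3, 1]
Peg 2: []

Derivation:
After move 1 (0->1):
Peg 0: [4, 2]
Peg 1: [6, 5, 1]
Peg 2: [3]

After move 2 (1->0):
Peg 0: [4, 2, 1]
Peg 1: [6, 5]
Peg 2: [3]

After move 3 (2->1):
Peg 0: [4, 2, 1]
Peg 1: [6, 5, 3]
Peg 2: []

After move 4 (1->2):
Peg 0: [4, 2, 1]
Peg 1: [6, 5]
Peg 2: [3]

After move 5 (2->1):
Peg 0: [4, 2, 1]
Peg 1: [6, 5, 3]
Peg 2: []

After move 6 (1->2):
Peg 0: [4, 2, 1]
Peg 1: [6, 5]
Peg 2: [3]

After move 7 (2->1):
Peg 0: [4, 2, 1]
Peg 1: [6, 5, 3]
Peg 2: []

After move 8 (0->2):
Peg 0: [4, 2]
Peg 1: [6, 5, 3]
Peg 2: [1]

After move 9 (2->1):
Peg 0: [4, 2]
Peg 1: [6, 5, 3, 1]
Peg 2: []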